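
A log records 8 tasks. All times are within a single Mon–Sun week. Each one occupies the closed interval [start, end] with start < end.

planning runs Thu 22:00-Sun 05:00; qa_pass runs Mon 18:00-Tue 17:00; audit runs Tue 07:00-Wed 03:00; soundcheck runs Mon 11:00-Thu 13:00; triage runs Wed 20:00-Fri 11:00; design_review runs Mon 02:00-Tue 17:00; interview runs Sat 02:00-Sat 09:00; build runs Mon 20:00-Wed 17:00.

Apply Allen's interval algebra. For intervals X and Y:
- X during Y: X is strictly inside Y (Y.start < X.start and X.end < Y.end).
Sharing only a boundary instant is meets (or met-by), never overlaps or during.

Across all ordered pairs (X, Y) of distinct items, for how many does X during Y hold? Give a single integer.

Checking all 56 ordered pairs for relation 'during'; matching pairs in alphabetical order:
(audit, build): audit during build ✓
(audit, soundcheck): audit during soundcheck ✓
(build, soundcheck): build during soundcheck ✓
(interview, planning): interview during planning ✓
(qa_pass, soundcheck): qa_pass during soundcheck ✓
Count: 5.

5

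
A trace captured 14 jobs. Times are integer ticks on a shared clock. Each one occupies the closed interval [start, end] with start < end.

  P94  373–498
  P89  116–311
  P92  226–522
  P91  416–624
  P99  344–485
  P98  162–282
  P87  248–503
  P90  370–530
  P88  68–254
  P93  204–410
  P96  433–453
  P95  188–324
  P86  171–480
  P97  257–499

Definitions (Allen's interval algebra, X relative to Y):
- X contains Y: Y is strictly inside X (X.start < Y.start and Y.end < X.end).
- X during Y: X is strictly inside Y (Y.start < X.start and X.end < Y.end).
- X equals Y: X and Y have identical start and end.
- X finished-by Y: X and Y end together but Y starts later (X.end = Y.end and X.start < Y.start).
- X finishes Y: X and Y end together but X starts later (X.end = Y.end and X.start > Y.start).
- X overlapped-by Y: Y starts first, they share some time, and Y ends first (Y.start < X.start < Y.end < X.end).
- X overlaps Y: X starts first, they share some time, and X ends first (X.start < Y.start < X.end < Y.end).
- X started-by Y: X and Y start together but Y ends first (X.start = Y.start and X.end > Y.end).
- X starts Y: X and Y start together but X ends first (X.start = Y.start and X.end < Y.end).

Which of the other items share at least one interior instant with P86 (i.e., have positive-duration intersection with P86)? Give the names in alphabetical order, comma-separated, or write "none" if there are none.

Target P86 = [171, 480].
P87 [248, 503] → overlapped-by → yes.
P88 [68, 254] → overlaps → yes.
P89 [116, 311] → overlaps → yes.
P90 [370, 530] → overlapped-by → yes.
P91 [416, 624] → overlapped-by → yes.
P92 [226, 522] → overlapped-by → yes.
P93 [204, 410] → during → yes.
P94 [373, 498] → overlapped-by → yes.
P95 [188, 324] → during → yes.
P96 [433, 453] → during → yes.
P97 [257, 499] → overlapped-by → yes.
P98 [162, 282] → overlaps → yes.
P99 [344, 485] → overlapped-by → yes.
Result: P87, P88, P89, P90, P91, P92, P93, P94, P95, P96, P97, P98, P99.

P87, P88, P89, P90, P91, P92, P93, P94, P95, P96, P97, P98, P99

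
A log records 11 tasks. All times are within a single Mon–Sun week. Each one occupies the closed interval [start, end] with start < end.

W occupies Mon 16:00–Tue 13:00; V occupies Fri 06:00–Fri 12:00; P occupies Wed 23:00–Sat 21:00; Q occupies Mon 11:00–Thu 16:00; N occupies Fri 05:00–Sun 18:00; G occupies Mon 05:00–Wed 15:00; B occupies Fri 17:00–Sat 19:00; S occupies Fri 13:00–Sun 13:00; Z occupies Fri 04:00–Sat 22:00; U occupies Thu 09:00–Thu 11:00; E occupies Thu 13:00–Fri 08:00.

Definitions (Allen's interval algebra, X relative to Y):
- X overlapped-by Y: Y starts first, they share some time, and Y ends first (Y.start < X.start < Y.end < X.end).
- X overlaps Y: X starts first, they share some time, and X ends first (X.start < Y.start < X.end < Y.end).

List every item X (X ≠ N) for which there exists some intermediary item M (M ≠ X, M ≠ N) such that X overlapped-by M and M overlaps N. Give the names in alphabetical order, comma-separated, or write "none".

S, V, Z

Target N = [Fri 05:00, Sun 18:00].
Intermediaries M with M overlaps N: E, P, Z.
Via E — items with X overlapped-by E: V, Z.
Via P — items with X overlapped-by P: S, Z.
Via Z — items with X overlapped-by Z: S.
Union: S, V, Z.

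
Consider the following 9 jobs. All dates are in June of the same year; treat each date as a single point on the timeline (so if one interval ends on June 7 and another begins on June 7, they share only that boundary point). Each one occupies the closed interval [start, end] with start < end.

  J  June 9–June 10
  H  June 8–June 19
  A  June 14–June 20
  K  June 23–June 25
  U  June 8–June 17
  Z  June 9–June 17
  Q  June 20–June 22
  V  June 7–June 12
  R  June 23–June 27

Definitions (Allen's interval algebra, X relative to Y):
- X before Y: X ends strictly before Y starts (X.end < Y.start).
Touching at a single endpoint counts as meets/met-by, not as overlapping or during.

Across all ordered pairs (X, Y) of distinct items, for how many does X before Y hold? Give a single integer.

21

Checking all 72 ordered pairs for relation 'before'; matching pairs in alphabetical order:
(A, K): A before K ✓
(A, R): A before R ✓
(H, K): H before K ✓
(H, Q): H before Q ✓
(H, R): H before R ✓
(J, A): J before A ✓
(J, K): J before K ✓
(J, Q): J before Q ✓
(J, R): J before R ✓
(Q, K): Q before K ✓
(Q, R): Q before R ✓
(U, K): U before K ✓
(U, Q): U before Q ✓
(U, R): U before R ✓
(V, A): V before A ✓
(V, K): V before K ✓
(V, Q): V before Q ✓
(V, R): V before R ✓
(Z, K): Z before K ✓
(Z, Q): Z before Q ✓
(Z, R): Z before R ✓
Count: 21.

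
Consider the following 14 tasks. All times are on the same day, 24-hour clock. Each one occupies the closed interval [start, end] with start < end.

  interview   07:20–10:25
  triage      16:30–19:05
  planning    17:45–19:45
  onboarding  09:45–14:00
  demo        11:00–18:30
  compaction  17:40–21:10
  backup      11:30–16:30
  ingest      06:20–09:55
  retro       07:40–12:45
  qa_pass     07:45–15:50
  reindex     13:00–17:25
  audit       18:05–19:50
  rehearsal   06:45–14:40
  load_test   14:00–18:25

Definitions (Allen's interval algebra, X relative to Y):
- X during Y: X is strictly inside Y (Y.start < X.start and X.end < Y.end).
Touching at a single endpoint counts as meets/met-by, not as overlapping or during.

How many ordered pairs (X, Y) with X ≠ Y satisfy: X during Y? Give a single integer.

9

Checking all 182 ordered pairs for relation 'during'; matching pairs in alphabetical order:
(audit, compaction): audit during compaction ✓
(backup, demo): backup during demo ✓
(interview, rehearsal): interview during rehearsal ✓
(load_test, demo): load_test during demo ✓
(onboarding, qa_pass): onboarding during qa_pass ✓
(onboarding, rehearsal): onboarding during rehearsal ✓
(planning, compaction): planning during compaction ✓
(reindex, demo): reindex during demo ✓
(retro, rehearsal): retro during rehearsal ✓
Count: 9.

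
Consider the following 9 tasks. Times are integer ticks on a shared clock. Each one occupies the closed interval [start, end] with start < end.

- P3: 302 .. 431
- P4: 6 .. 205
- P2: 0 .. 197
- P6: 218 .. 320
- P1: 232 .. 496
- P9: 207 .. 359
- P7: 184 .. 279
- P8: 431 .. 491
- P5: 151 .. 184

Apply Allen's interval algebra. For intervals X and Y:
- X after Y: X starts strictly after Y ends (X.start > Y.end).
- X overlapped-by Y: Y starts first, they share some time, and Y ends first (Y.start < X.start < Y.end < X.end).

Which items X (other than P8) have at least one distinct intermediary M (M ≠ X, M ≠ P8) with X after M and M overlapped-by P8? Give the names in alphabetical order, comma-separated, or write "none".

Target P8 = [431, 491].
Intermediaries M with M overlapped-by P8: none.
Union: none.

none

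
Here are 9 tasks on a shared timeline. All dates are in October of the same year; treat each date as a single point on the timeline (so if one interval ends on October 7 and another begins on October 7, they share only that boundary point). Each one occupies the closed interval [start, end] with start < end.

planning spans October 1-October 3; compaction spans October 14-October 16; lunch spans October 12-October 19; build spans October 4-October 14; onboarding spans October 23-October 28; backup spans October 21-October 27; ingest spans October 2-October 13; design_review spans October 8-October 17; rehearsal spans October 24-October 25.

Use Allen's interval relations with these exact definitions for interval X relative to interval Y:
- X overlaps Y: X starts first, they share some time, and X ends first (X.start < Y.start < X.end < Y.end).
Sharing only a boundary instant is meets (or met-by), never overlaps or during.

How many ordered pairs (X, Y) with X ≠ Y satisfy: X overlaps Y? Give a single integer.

8

Checking all 72 ordered pairs for relation 'overlaps'; matching pairs in alphabetical order:
(backup, onboarding): backup overlaps onboarding ✓
(build, design_review): build overlaps design_review ✓
(build, lunch): build overlaps lunch ✓
(design_review, lunch): design_review overlaps lunch ✓
(ingest, build): ingest overlaps build ✓
(ingest, design_review): ingest overlaps design_review ✓
(ingest, lunch): ingest overlaps lunch ✓
(planning, ingest): planning overlaps ingest ✓
Count: 8.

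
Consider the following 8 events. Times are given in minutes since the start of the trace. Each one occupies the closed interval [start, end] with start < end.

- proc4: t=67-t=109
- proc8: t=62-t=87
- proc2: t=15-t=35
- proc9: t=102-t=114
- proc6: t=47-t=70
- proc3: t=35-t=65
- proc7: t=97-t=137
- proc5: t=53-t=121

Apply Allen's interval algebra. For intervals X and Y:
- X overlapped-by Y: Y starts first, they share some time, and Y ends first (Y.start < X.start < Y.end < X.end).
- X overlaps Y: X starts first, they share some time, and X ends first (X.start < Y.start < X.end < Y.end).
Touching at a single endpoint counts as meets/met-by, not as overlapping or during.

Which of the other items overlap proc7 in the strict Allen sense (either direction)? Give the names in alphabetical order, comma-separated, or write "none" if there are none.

Target proc7 = [t=97, t=137].
proc2 [t=15, t=35] → before → no.
proc3 [t=35, t=65] → before → no.
proc4 [t=67, t=109] → overlaps → yes.
proc5 [t=53, t=121] → overlaps → yes.
proc6 [t=47, t=70] → before → no.
proc8 [t=62, t=87] → before → no.
proc9 [t=102, t=114] → during → no.
Result: proc4, proc5.

proc4, proc5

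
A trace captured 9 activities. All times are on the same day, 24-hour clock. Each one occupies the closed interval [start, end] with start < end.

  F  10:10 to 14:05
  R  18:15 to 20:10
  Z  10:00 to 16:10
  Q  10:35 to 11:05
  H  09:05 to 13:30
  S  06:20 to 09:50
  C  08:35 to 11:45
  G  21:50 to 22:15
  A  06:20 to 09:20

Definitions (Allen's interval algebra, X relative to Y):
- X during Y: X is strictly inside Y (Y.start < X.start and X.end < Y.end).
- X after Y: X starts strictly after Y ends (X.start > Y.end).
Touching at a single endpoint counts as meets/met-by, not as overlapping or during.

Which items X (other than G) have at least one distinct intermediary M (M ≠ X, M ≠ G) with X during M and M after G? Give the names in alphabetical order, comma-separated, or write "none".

Target G = [21:50, 22:15].
Intermediaries M with M after G: none.
Union: none.

none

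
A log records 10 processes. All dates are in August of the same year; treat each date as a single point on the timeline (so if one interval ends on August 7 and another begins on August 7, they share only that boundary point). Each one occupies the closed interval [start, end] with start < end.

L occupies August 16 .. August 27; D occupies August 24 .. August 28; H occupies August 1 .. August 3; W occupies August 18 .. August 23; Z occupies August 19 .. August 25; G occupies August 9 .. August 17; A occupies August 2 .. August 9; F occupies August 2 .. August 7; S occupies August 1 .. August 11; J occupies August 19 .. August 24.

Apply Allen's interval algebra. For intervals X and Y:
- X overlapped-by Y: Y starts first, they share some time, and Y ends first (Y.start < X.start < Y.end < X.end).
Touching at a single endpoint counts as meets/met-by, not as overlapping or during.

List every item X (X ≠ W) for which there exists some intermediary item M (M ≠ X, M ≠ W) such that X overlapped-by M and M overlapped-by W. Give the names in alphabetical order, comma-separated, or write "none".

D

Target W = [August 18, August 23].
Intermediaries M with M overlapped-by W: J, Z.
Via J — items with X overlapped-by J: none.
Via Z — items with X overlapped-by Z: D.
Union: D.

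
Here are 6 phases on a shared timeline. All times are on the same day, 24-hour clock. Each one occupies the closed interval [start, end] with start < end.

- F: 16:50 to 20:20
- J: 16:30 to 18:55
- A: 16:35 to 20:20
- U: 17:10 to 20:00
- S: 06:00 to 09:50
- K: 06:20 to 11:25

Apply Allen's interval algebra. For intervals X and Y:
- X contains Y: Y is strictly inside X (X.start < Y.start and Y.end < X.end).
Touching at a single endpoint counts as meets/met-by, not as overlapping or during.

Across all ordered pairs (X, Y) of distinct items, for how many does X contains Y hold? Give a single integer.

2

Checking all 30 ordered pairs for relation 'contains'; matching pairs in alphabetical order:
(A, U): A contains U ✓
(F, U): F contains U ✓
Count: 2.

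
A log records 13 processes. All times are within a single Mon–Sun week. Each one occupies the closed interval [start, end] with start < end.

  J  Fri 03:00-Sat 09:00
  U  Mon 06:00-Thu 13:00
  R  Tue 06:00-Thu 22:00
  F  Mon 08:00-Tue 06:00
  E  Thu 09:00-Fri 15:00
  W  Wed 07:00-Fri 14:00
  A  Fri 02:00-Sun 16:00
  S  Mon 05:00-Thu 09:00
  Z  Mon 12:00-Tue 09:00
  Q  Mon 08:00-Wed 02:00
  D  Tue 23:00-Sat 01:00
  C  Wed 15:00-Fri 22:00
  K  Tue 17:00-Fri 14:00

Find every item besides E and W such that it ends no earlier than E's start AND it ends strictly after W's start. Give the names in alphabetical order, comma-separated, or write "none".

Conditions: its end is no earlier than E's start (X.end >= Thu 09:00) AND its end is strictly after W's start (X.end > Wed 07:00).
A: end Sun 16:00 >= Thu 09:00? ✓; end Sun 16:00 > Wed 07:00? ✓ → yes.
C: end Fri 22:00 >= Thu 09:00? ✓; end Fri 22:00 > Wed 07:00? ✓ → yes.
D: end Sat 01:00 >= Thu 09:00? ✓; end Sat 01:00 > Wed 07:00? ✓ → yes.
F: end Tue 06:00 >= Thu 09:00? ✗; end Tue 06:00 > Wed 07:00? ✗ → no.
J: end Sat 09:00 >= Thu 09:00? ✓; end Sat 09:00 > Wed 07:00? ✓ → yes.
K: end Fri 14:00 >= Thu 09:00? ✓; end Fri 14:00 > Wed 07:00? ✓ → yes.
Q: end Wed 02:00 >= Thu 09:00? ✗; end Wed 02:00 > Wed 07:00? ✗ → no.
R: end Thu 22:00 >= Thu 09:00? ✓; end Thu 22:00 > Wed 07:00? ✓ → yes.
S: end Thu 09:00 >= Thu 09:00? ✓; end Thu 09:00 > Wed 07:00? ✓ → yes.
U: end Thu 13:00 >= Thu 09:00? ✓; end Thu 13:00 > Wed 07:00? ✓ → yes.
Z: end Tue 09:00 >= Thu 09:00? ✗; end Tue 09:00 > Wed 07:00? ✗ → no.
Result: A, C, D, J, K, R, S, U.

A, C, D, J, K, R, S, U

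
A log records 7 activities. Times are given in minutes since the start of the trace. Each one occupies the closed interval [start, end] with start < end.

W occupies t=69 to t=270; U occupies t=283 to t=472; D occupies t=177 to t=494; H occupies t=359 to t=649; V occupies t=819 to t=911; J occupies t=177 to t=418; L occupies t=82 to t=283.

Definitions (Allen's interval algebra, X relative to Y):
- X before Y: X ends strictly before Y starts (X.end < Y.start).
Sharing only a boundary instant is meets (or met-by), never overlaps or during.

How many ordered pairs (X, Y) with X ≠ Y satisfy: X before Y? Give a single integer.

9

Checking all 42 ordered pairs for relation 'before'; matching pairs in alphabetical order:
(D, V): D before V ✓
(H, V): H before V ✓
(J, V): J before V ✓
(L, H): L before H ✓
(L, V): L before V ✓
(U, V): U before V ✓
(W, H): W before H ✓
(W, U): W before U ✓
(W, V): W before V ✓
Count: 9.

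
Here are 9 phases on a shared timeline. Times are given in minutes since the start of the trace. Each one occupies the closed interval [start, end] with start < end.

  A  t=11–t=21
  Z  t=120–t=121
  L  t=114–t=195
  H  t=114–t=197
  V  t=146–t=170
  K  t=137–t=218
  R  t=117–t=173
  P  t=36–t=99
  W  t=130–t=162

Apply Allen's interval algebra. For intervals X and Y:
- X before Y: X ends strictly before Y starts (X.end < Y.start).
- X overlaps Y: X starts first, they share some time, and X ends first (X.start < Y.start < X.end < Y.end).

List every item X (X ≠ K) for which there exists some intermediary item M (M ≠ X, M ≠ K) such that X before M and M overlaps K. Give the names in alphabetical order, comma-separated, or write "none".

A, P, Z

Target K = [t=137, t=218].
Intermediaries M with M overlaps K: H, L, R, W.
Via H — items with X before H: A, P.
Via L — items with X before L: A, P.
Via R — items with X before R: A, P.
Via W — items with X before W: A, P, Z.
Union: A, P, Z.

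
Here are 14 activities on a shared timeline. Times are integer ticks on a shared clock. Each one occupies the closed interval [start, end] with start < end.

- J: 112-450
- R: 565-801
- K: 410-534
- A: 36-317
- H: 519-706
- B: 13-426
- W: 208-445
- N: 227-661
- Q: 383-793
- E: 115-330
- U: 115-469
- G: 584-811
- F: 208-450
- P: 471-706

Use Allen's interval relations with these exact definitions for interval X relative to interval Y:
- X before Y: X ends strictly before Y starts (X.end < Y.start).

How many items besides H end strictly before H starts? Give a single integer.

7

Target H = [519, 706].
A [36, 317] → before → counts.
B [13, 426] → before → counts.
E [115, 330] → before → counts.
F [208, 450] → before → counts.
G [584, 811] → overlapped-by → no.
J [112, 450] → before → counts.
K [410, 534] → overlaps → no.
N [227, 661] → overlaps → no.
P [471, 706] → finished-by → no.
Q [383, 793] → contains → no.
R [565, 801] → overlapped-by → no.
U [115, 469] → before → counts.
W [208, 445] → before → counts.
Total: 7.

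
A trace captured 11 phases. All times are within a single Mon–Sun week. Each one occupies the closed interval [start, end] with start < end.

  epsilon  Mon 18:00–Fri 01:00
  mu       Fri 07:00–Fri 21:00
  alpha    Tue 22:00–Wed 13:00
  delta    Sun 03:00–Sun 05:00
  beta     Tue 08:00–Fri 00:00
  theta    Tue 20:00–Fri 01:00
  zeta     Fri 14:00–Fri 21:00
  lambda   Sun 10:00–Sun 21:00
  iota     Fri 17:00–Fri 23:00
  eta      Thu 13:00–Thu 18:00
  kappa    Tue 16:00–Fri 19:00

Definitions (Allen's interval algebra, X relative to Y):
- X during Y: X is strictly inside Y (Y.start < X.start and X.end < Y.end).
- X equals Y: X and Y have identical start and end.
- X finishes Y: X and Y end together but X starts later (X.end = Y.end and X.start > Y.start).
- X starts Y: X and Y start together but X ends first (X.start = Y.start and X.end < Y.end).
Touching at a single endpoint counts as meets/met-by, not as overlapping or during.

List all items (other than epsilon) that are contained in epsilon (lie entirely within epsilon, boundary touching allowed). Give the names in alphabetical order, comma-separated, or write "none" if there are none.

alpha, beta, eta, theta

Target epsilon = [Mon 18:00, Fri 01:00].
alpha [Tue 22:00, Wed 13:00] → during → yes.
beta [Tue 08:00, Fri 00:00] → during → yes.
delta [Sun 03:00, Sun 05:00] → after → no.
eta [Thu 13:00, Thu 18:00] → during → yes.
iota [Fri 17:00, Fri 23:00] → after → no.
kappa [Tue 16:00, Fri 19:00] → overlapped-by → no.
lambda [Sun 10:00, Sun 21:00] → after → no.
mu [Fri 07:00, Fri 21:00] → after → no.
theta [Tue 20:00, Fri 01:00] → finishes → yes.
zeta [Fri 14:00, Fri 21:00] → after → no.
Result: alpha, beta, eta, theta.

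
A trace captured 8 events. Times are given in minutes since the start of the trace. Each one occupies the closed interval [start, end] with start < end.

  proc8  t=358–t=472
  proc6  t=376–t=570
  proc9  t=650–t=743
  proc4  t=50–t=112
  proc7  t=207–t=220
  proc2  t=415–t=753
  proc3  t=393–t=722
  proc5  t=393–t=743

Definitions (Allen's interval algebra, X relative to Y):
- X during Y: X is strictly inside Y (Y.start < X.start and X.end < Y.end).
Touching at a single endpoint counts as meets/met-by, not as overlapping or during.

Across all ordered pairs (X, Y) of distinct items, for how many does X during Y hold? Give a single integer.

Checking all 56 ordered pairs for relation 'during'; matching pairs in alphabetical order:
(proc9, proc2): proc9 during proc2 ✓
Count: 1.

1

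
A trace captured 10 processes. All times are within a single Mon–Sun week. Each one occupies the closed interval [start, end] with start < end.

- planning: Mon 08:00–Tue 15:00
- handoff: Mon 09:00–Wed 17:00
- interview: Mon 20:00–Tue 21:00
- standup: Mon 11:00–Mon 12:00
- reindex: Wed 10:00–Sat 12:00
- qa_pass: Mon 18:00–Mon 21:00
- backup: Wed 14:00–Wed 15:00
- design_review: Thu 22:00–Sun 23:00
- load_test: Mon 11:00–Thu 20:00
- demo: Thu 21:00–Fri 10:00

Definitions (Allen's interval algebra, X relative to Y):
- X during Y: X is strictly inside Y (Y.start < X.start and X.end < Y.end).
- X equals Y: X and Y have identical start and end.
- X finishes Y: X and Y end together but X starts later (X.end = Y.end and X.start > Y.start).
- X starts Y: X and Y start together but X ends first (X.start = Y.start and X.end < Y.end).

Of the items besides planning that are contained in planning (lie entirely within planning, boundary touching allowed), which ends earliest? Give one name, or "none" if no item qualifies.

standup

Target planning = [Mon 08:00, Tue 15:00].
backup [Wed 14:00, Wed 15:00] → after → excluded.
demo [Thu 21:00, Fri 10:00] → after → excluded.
design_review [Thu 22:00, Sun 23:00] → after → excluded.
handoff [Mon 09:00, Wed 17:00] → overlapped-by → excluded.
interview [Mon 20:00, Tue 21:00] → overlapped-by → excluded.
load_test [Mon 11:00, Thu 20:00] → overlapped-by → excluded.
qa_pass [Mon 18:00, Mon 21:00] → during → candidate.
reindex [Wed 10:00, Sat 12:00] → after → excluded.
standup [Mon 11:00, Mon 12:00] → during → candidate.
Among candidates, earliest end is Mon 12:00 → standup.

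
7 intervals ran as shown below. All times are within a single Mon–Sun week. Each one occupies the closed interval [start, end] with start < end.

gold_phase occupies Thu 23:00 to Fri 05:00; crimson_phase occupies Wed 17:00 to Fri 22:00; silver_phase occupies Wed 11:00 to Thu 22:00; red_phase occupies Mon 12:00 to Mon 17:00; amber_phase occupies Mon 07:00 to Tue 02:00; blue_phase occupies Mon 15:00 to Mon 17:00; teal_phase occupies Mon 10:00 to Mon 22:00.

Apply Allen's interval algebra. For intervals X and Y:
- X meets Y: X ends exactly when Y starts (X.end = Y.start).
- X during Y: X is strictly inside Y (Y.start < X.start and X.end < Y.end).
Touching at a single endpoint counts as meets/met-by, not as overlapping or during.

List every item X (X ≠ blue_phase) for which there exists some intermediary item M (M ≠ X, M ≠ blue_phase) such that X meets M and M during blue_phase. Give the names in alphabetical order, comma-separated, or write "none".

Target blue_phase = [Mon 15:00, Mon 17:00].
Intermediaries M with M during blue_phase: none.
Union: none.

none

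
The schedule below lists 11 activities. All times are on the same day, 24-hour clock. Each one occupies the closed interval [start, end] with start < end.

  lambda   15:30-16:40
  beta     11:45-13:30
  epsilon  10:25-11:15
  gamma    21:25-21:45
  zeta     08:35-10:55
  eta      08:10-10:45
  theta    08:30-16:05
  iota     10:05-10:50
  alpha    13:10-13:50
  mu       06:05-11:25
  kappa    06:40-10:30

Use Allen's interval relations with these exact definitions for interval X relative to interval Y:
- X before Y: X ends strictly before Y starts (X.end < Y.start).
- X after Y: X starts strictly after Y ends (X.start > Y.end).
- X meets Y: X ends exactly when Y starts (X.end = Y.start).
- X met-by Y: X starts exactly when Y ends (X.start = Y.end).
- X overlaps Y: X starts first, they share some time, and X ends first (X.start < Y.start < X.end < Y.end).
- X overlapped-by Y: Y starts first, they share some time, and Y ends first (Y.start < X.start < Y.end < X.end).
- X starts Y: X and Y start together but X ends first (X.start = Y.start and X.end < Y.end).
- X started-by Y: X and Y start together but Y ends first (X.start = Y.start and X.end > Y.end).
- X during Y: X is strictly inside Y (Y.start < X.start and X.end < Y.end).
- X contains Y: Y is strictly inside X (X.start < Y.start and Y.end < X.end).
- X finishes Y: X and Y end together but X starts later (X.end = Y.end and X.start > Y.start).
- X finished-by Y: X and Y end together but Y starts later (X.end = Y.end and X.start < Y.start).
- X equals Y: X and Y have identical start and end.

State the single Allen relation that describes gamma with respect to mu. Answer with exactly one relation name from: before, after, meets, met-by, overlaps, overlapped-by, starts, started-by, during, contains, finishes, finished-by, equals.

gamma = [21:25, 21:45]; mu = [06:05, 11:25].
Compare endpoints: gamma.start > mu.start, gamma.start > mu.end, gamma.end > mu.start, gamma.end > mu.end.
That pattern is 'after'.

after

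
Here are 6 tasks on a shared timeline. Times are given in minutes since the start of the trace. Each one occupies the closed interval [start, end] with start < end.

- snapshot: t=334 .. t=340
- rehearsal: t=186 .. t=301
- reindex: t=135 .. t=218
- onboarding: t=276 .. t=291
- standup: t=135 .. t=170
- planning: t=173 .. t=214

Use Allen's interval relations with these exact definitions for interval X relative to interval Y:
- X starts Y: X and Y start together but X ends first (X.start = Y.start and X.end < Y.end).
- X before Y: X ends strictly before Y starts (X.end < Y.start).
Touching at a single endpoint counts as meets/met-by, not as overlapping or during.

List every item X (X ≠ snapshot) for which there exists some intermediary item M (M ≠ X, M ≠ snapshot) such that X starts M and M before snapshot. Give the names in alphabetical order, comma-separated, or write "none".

Target snapshot = [t=334, t=340].
Intermediaries M with M before snapshot: onboarding, planning, rehearsal, reindex, standup.
Via onboarding — items with X starts onboarding: none.
Via planning — items with X starts planning: none.
Via rehearsal — items with X starts rehearsal: none.
Via reindex — items with X starts reindex: standup.
Via standup — items with X starts standup: none.
Union: standup.

standup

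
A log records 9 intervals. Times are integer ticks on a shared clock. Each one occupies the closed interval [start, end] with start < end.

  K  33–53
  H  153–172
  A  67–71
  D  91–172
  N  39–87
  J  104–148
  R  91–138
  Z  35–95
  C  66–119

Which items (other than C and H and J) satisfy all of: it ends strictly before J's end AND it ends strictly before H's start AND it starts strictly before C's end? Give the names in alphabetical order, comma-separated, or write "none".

A, K, N, R, Z

Conditions: its end is strictly before J's end (X.end < 148) AND its end is strictly before H's start (X.end < 153) AND its start is strictly before C's end (X.start < 119).
A: end 71 < 148? ✓; end 71 < 153? ✓; start 67 < 119? ✓ → yes.
D: end 172 < 148? ✗; end 172 < 153? ✗; start 91 < 119? ✓ → no.
K: end 53 < 148? ✓; end 53 < 153? ✓; start 33 < 119? ✓ → yes.
N: end 87 < 148? ✓; end 87 < 153? ✓; start 39 < 119? ✓ → yes.
R: end 138 < 148? ✓; end 138 < 153? ✓; start 91 < 119? ✓ → yes.
Z: end 95 < 148? ✓; end 95 < 153? ✓; start 35 < 119? ✓ → yes.
Result: A, K, N, R, Z.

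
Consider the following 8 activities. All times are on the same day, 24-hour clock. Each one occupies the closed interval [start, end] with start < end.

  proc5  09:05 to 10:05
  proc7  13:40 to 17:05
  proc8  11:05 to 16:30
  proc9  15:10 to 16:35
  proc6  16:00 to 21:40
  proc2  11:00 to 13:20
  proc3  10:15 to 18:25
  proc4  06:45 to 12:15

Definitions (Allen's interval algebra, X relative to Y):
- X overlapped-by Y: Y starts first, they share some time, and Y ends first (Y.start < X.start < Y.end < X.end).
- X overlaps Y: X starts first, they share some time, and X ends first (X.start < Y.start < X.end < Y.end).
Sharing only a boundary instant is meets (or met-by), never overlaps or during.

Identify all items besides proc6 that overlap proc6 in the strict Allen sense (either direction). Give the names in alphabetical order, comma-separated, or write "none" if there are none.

Target proc6 = [16:00, 21:40].
proc2 [11:00, 13:20] → before → no.
proc3 [10:15, 18:25] → overlaps → yes.
proc4 [06:45, 12:15] → before → no.
proc5 [09:05, 10:05] → before → no.
proc7 [13:40, 17:05] → overlaps → yes.
proc8 [11:05, 16:30] → overlaps → yes.
proc9 [15:10, 16:35] → overlaps → yes.
Result: proc3, proc7, proc8, proc9.

proc3, proc7, proc8, proc9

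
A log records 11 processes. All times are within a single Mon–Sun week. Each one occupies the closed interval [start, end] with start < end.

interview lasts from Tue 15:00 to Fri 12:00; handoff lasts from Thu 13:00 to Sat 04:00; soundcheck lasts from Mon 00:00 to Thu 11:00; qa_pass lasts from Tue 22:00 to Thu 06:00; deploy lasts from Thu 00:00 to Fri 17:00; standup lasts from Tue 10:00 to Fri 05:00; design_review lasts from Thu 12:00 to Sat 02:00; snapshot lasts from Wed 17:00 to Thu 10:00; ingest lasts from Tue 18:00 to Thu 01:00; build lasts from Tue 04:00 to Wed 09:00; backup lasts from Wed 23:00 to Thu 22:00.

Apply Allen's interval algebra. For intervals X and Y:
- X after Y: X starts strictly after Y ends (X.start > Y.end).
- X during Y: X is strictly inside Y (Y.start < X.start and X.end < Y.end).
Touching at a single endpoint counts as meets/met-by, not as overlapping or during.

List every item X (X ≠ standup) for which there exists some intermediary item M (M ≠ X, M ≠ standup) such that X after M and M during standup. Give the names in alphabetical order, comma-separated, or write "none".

design_review, handoff

Target standup = [Tue 10:00, Fri 05:00].
Intermediaries M with M during standup: backup, ingest, qa_pass, snapshot.
Via backup — items with X after backup: none.
Via ingest — items with X after ingest: design_review, handoff.
Via qa_pass — items with X after qa_pass: design_review, handoff.
Via snapshot — items with X after snapshot: design_review, handoff.
Union: design_review, handoff.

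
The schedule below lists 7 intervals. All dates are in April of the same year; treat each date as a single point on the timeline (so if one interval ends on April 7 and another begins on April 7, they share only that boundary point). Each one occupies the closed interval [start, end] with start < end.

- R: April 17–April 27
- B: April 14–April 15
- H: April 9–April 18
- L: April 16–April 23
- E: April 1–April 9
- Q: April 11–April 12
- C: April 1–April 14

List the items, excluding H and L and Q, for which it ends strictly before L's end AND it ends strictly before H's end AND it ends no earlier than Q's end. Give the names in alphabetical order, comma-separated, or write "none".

B, C

Conditions: its end is strictly before L's end (X.end < April 23) AND its end is strictly before H's end (X.end < April 18) AND its end is no earlier than Q's end (X.end >= April 12).
B: end April 15 < April 23? ✓; end April 15 < April 18? ✓; end April 15 >= April 12? ✓ → yes.
C: end April 14 < April 23? ✓; end April 14 < April 18? ✓; end April 14 >= April 12? ✓ → yes.
E: end April 9 < April 23? ✓; end April 9 < April 18? ✓; end April 9 >= April 12? ✗ → no.
R: end April 27 < April 23? ✗; end April 27 < April 18? ✗; end April 27 >= April 12? ✓ → no.
Result: B, C.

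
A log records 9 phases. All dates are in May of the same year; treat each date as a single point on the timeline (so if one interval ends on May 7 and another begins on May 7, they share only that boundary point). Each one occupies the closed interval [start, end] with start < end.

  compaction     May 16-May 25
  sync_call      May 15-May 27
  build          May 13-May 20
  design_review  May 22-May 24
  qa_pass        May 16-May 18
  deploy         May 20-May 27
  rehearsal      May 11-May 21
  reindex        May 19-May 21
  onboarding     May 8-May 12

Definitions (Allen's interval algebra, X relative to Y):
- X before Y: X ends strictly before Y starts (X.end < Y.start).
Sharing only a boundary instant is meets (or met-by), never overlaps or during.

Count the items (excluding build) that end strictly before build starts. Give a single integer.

Target build = [May 13, May 20].
compaction [May 16, May 25] → overlapped-by → no.
deploy [May 20, May 27] → met-by → no.
design_review [May 22, May 24] → after → no.
onboarding [May 8, May 12] → before → counts.
qa_pass [May 16, May 18] → during → no.
rehearsal [May 11, May 21] → contains → no.
reindex [May 19, May 21] → overlapped-by → no.
sync_call [May 15, May 27] → overlapped-by → no.
Total: 1.

1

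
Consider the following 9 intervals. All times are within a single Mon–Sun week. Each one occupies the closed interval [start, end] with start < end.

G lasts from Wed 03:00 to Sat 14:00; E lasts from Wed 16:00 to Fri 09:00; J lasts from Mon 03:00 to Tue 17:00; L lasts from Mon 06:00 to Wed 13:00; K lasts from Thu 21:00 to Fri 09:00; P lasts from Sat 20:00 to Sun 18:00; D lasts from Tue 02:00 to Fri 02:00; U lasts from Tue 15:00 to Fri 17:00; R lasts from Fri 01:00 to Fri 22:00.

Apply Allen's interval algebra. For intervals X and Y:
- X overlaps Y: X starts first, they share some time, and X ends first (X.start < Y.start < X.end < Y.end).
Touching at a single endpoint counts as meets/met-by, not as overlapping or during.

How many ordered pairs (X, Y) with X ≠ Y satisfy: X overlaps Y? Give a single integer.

15

Checking all 72 ordered pairs for relation 'overlaps'; matching pairs in alphabetical order:
(D, E): D overlaps E ✓
(D, G): D overlaps G ✓
(D, K): D overlaps K ✓
(D, R): D overlaps R ✓
(D, U): D overlaps U ✓
(E, R): E overlaps R ✓
(J, D): J overlaps D ✓
(J, L): J overlaps L ✓
(J, U): J overlaps U ✓
(K, R): K overlaps R ✓
(L, D): L overlaps D ✓
(L, G): L overlaps G ✓
(L, U): L overlaps U ✓
(U, G): U overlaps G ✓
(U, R): U overlaps R ✓
Count: 15.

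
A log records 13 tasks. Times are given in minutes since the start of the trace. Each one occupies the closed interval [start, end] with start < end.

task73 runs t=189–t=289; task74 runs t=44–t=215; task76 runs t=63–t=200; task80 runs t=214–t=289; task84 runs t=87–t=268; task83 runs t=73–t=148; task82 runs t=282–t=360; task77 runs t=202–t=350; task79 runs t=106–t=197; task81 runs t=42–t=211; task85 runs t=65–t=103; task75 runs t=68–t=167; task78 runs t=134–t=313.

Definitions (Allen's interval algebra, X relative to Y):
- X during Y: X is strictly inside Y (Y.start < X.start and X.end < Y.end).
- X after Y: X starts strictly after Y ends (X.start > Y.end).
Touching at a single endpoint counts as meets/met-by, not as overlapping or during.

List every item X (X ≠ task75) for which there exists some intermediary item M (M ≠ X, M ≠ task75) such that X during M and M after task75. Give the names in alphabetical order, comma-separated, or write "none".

Target task75 = [t=68, t=167].
Intermediaries M with M after task75: task73, task77, task80, task82.
Via task73 — items with X during task73: none.
Via task77 — items with X during task77: task80.
Via task80 — items with X during task80: none.
Via task82 — items with X during task82: none.
Union: task80.

task80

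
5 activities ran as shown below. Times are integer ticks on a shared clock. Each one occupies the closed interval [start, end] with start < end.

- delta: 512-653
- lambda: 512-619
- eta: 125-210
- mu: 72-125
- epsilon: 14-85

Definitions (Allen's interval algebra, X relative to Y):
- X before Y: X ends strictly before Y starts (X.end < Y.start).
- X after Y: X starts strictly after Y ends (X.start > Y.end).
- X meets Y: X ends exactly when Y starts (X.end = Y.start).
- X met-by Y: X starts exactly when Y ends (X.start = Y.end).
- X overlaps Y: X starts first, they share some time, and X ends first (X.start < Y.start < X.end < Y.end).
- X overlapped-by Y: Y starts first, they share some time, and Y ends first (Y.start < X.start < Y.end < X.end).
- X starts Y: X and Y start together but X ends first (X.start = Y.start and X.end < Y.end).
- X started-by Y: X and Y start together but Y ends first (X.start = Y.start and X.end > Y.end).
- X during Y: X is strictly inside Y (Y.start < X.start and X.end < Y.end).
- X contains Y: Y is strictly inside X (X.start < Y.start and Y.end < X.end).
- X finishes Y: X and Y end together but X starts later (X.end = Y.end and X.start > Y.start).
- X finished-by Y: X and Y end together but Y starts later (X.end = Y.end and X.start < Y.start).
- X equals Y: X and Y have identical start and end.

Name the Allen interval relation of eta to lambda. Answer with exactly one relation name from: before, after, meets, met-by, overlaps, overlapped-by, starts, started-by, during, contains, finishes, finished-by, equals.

eta = [125, 210]; lambda = [512, 619].
Compare endpoints: eta.start < lambda.start, eta.start < lambda.end, eta.end < lambda.start, eta.end < lambda.end.
That pattern is 'before'.

before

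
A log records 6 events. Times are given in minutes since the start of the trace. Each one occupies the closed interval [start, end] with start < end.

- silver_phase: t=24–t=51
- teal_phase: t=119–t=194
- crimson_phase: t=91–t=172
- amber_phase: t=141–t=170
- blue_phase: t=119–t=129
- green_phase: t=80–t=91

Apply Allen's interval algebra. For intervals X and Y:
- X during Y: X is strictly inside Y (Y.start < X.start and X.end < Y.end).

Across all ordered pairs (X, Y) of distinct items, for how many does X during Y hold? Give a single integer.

3

Checking all 30 ordered pairs for relation 'during'; matching pairs in alphabetical order:
(amber_phase, crimson_phase): amber_phase during crimson_phase ✓
(amber_phase, teal_phase): amber_phase during teal_phase ✓
(blue_phase, crimson_phase): blue_phase during crimson_phase ✓
Count: 3.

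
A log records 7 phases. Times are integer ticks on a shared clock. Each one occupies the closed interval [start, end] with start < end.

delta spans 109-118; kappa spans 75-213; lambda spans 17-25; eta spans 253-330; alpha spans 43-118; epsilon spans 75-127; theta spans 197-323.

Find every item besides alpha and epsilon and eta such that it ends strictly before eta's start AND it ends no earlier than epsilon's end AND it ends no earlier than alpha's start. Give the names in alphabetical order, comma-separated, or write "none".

Conditions: its end is strictly before eta's start (X.end < 253) AND its end is no earlier than epsilon's end (X.end >= 127) AND its end is no earlier than alpha's start (X.end >= 43).
delta: end 118 < 253? ✓; end 118 >= 127? ✗; end 118 >= 43? ✓ → no.
kappa: end 213 < 253? ✓; end 213 >= 127? ✓; end 213 >= 43? ✓ → yes.
lambda: end 25 < 253? ✓; end 25 >= 127? ✗; end 25 >= 43? ✗ → no.
theta: end 323 < 253? ✗; end 323 >= 127? ✓; end 323 >= 43? ✓ → no.
Result: kappa.

kappa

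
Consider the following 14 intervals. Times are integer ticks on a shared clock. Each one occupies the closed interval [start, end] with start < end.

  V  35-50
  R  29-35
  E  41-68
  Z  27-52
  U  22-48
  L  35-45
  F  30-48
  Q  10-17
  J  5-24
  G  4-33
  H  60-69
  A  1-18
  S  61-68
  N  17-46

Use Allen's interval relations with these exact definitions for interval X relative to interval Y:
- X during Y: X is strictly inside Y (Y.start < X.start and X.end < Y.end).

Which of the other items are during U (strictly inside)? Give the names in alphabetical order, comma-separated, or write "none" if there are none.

Target U = [22, 48].
A [1, 18] → before → no.
E [41, 68] → overlapped-by → no.
F [30, 48] → finishes → no.
G [4, 33] → overlaps → no.
H [60, 69] → after → no.
J [5, 24] → overlaps → no.
L [35, 45] → during → yes.
N [17, 46] → overlaps → no.
Q [10, 17] → before → no.
R [29, 35] → during → yes.
S [61, 68] → after → no.
V [35, 50] → overlapped-by → no.
Z [27, 52] → overlapped-by → no.
Result: L, R.

L, R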